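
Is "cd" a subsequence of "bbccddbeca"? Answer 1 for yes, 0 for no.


Check if "cd" is a subsequence of "bbccddbeca"
Greedy scan:
  Position 0 ('b'): no match needed
  Position 1 ('b'): no match needed
  Position 2 ('c'): matches sub[0] = 'c'
  Position 3 ('c'): no match needed
  Position 4 ('d'): matches sub[1] = 'd'
  Position 5 ('d'): no match needed
  Position 6 ('b'): no match needed
  Position 7 ('e'): no match needed
  Position 8 ('c'): no match needed
  Position 9 ('a'): no match needed
All 2 characters matched => is a subsequence

1


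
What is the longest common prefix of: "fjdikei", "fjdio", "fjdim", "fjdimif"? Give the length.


Words: fjdikei, fjdio, fjdim, fjdimif
  Position 0: all 'f' => match
  Position 1: all 'j' => match
  Position 2: all 'd' => match
  Position 3: all 'i' => match
  Position 4: ('k', 'o', 'm', 'm') => mismatch, stop
LCP = "fjdi" (length 4)

4


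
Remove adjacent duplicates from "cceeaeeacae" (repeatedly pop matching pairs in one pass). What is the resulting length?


Input: cceeaeeacae
Stack-based adjacent duplicate removal:
  Read 'c': push. Stack: c
  Read 'c': matches stack top 'c' => pop. Stack: (empty)
  Read 'e': push. Stack: e
  Read 'e': matches stack top 'e' => pop. Stack: (empty)
  Read 'a': push. Stack: a
  Read 'e': push. Stack: ae
  Read 'e': matches stack top 'e' => pop. Stack: a
  Read 'a': matches stack top 'a' => pop. Stack: (empty)
  Read 'c': push. Stack: c
  Read 'a': push. Stack: ca
  Read 'e': push. Stack: cae
Final stack: "cae" (length 3)

3


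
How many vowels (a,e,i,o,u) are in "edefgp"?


Input: edefgp
Checking each character:
  'e' at position 0: vowel (running total: 1)
  'd' at position 1: consonant
  'e' at position 2: vowel (running total: 2)
  'f' at position 3: consonant
  'g' at position 4: consonant
  'p' at position 5: consonant
Total vowels: 2

2


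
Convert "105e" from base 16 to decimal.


Input: "105e" in base 16
Positional expansion:
  Digit '1' (value 1) x 16^3 = 4096
  Digit '0' (value 0) x 16^2 = 0
  Digit '5' (value 5) x 16^1 = 80
  Digit 'e' (value 14) x 16^0 = 14
Sum = 4190

4190


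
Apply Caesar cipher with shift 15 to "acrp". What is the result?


Caesar cipher: shift "acrp" by 15
  'a' (pos 0) + 15 = pos 15 = 'p'
  'c' (pos 2) + 15 = pos 17 = 'r'
  'r' (pos 17) + 15 = pos 6 = 'g'
  'p' (pos 15) + 15 = pos 4 = 'e'
Result: prge

prge


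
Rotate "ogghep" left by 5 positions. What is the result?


Input: "ogghep", rotate left by 5
First 5 characters: "ogghe"
Remaining characters: "p"
Concatenate remaining + first: "p" + "ogghe" = "pogghe"

pogghe


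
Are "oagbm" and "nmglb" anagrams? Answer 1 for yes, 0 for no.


Strings: "oagbm", "nmglb"
Sorted first:  abgmo
Sorted second: bglmn
Differ at position 0: 'a' vs 'b' => not anagrams

0


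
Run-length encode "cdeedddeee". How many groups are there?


Input: cdeedddeee
Scanning for consecutive runs:
  Group 1: 'c' x 1 (positions 0-0)
  Group 2: 'd' x 1 (positions 1-1)
  Group 3: 'e' x 2 (positions 2-3)
  Group 4: 'd' x 3 (positions 4-6)
  Group 5: 'e' x 3 (positions 7-9)
Total groups: 5

5


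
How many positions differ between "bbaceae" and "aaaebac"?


Comparing "bbaceae" and "aaaebac" position by position:
  Position 0: 'b' vs 'a' => DIFFER
  Position 1: 'b' vs 'a' => DIFFER
  Position 2: 'a' vs 'a' => same
  Position 3: 'c' vs 'e' => DIFFER
  Position 4: 'e' vs 'b' => DIFFER
  Position 5: 'a' vs 'a' => same
  Position 6: 'e' vs 'c' => DIFFER
Positions that differ: 5

5


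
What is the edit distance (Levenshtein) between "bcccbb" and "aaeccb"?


Computing edit distance: "bcccbb" -> "aaeccb"
DP table:
           a    a    e    c    c    b
      0    1    2    3    4    5    6
  b   1    1    2    3    4    5    5
  c   2    2    2    3    3    4    5
  c   3    3    3    3    3    3    4
  c   4    4    4    4    3    3    4
  b   5    5    5    5    4    4    3
  b   6    6    6    6    5    5    4
Edit distance = dp[6][6] = 4

4


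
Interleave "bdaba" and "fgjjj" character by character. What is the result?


Interleaving "bdaba" and "fgjjj":
  Position 0: 'b' from first, 'f' from second => "bf"
  Position 1: 'd' from first, 'g' from second => "dg"
  Position 2: 'a' from first, 'j' from second => "aj"
  Position 3: 'b' from first, 'j' from second => "bj"
  Position 4: 'a' from first, 'j' from second => "aj"
Result: bfdgajbjaj

bfdgajbjaj


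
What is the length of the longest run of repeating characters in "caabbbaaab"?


Input: "caabbbaaab"
Scanning for longest run:
  Position 1 ('a'): new char, reset run to 1
  Position 2 ('a'): continues run of 'a', length=2
  Position 3 ('b'): new char, reset run to 1
  Position 4 ('b'): continues run of 'b', length=2
  Position 5 ('b'): continues run of 'b', length=3
  Position 6 ('a'): new char, reset run to 1
  Position 7 ('a'): continues run of 'a', length=2
  Position 8 ('a'): continues run of 'a', length=3
  Position 9 ('b'): new char, reset run to 1
Longest run: 'b' with length 3

3


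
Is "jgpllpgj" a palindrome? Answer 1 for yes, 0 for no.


Input: jgpllpgj
Reversed: jgpllpgj
  Compare pos 0 ('j') with pos 7 ('j'): match
  Compare pos 1 ('g') with pos 6 ('g'): match
  Compare pos 2 ('p') with pos 5 ('p'): match
  Compare pos 3 ('l') with pos 4 ('l'): match
Result: palindrome

1


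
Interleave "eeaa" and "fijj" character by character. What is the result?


Interleaving "eeaa" and "fijj":
  Position 0: 'e' from first, 'f' from second => "ef"
  Position 1: 'e' from first, 'i' from second => "ei"
  Position 2: 'a' from first, 'j' from second => "aj"
  Position 3: 'a' from first, 'j' from second => "aj"
Result: efeiajaj

efeiajaj


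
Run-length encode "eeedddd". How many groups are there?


Input: eeedddd
Scanning for consecutive runs:
  Group 1: 'e' x 3 (positions 0-2)
  Group 2: 'd' x 4 (positions 3-6)
Total groups: 2

2


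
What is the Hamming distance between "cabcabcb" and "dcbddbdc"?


Comparing "cabcabcb" and "dcbddbdc" position by position:
  Position 0: 'c' vs 'd' => differ
  Position 1: 'a' vs 'c' => differ
  Position 2: 'b' vs 'b' => same
  Position 3: 'c' vs 'd' => differ
  Position 4: 'a' vs 'd' => differ
  Position 5: 'b' vs 'b' => same
  Position 6: 'c' vs 'd' => differ
  Position 7: 'b' vs 'c' => differ
Total differences (Hamming distance): 6

6


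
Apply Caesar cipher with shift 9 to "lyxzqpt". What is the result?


Caesar cipher: shift "lyxzqpt" by 9
  'l' (pos 11) + 9 = pos 20 = 'u'
  'y' (pos 24) + 9 = pos 7 = 'h'
  'x' (pos 23) + 9 = pos 6 = 'g'
  'z' (pos 25) + 9 = pos 8 = 'i'
  'q' (pos 16) + 9 = pos 25 = 'z'
  'p' (pos 15) + 9 = pos 24 = 'y'
  't' (pos 19) + 9 = pos 2 = 'c'
Result: uhgizyc

uhgizyc


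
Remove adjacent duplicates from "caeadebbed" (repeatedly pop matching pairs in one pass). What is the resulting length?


Input: caeadebbed
Stack-based adjacent duplicate removal:
  Read 'c': push. Stack: c
  Read 'a': push. Stack: ca
  Read 'e': push. Stack: cae
  Read 'a': push. Stack: caea
  Read 'd': push. Stack: caead
  Read 'e': push. Stack: caeade
  Read 'b': push. Stack: caeadeb
  Read 'b': matches stack top 'b' => pop. Stack: caeade
  Read 'e': matches stack top 'e' => pop. Stack: caead
  Read 'd': matches stack top 'd' => pop. Stack: caea
Final stack: "caea" (length 4)

4


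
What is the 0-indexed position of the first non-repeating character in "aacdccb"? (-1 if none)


Input: aacdccb
Character frequencies:
  'a': 2
  'b': 1
  'c': 3
  'd': 1
Scanning left to right for freq == 1:
  Position 0 ('a'): freq=2, skip
  Position 1 ('a'): freq=2, skip
  Position 2 ('c'): freq=3, skip
  Position 3 ('d'): unique! => answer = 3

3


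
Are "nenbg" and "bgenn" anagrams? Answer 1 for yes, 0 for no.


Strings: "nenbg", "bgenn"
Sorted first:  begnn
Sorted second: begnn
Sorted forms match => anagrams

1


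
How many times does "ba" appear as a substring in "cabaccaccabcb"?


Searching for "ba" in "cabaccaccabcb"
Scanning each position:
  Position 0: "ca" => no
  Position 1: "ab" => no
  Position 2: "ba" => MATCH
  Position 3: "ac" => no
  Position 4: "cc" => no
  Position 5: "ca" => no
  Position 6: "ac" => no
  Position 7: "cc" => no
  Position 8: "ca" => no
  Position 9: "ab" => no
  Position 10: "bc" => no
  Position 11: "cb" => no
Total occurrences: 1

1


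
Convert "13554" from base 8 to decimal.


Input: "13554" in base 8
Positional expansion:
  Digit '1' (value 1) x 8^4 = 4096
  Digit '3' (value 3) x 8^3 = 1536
  Digit '5' (value 5) x 8^2 = 320
  Digit '5' (value 5) x 8^1 = 40
  Digit '4' (value 4) x 8^0 = 4
Sum = 5996

5996


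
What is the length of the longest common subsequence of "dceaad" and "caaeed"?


LCS of "dceaad" and "caaeed"
DP table:
           c    a    a    e    e    d
      0    0    0    0    0    0    0
  d   0    0    0    0    0    0    1
  c   0    1    1    1    1    1    1
  e   0    1    1    1    2    2    2
  a   0    1    2    2    2    2    2
  a   0    1    2    3    3    3    3
  d   0    1    2    3    3    3    4
LCS length = dp[6][6] = 4

4


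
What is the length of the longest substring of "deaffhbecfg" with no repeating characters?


Input: "deaffhbecfg"
Sliding window (track last position of each char):
  Position 0 ('d'): window [0,0] length 1 -- new best
  Position 1 ('e'): window [0,1] length 2 -- new best
  Position 2 ('a'): window [0,2] length 3 -- new best
  Position 3 ('f'): window [0,3] length 4 -- new best
  Position 4 ('f'): repeat (last at 3), move window start to 4
  Position 4 ('f'): window [4,4] length 1
  Position 5 ('h'): window [4,5] length 2
  Position 6 ('b'): window [4,6] length 3
  Position 7 ('e'): window [4,7] length 4
  Position 8 ('c'): window [4,8] length 5 -- new best
  Position 9 ('f'): repeat (last at 4), move window start to 5
  Position 9 ('f'): window [5,9] length 5
  Position 10 ('g'): window [5,10] length 6 -- new best
Longest substring with no repeats: "hbecfg" with length 6

6


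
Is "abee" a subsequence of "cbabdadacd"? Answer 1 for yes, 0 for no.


Check if "abee" is a subsequence of "cbabdadacd"
Greedy scan:
  Position 0 ('c'): no match needed
  Position 1 ('b'): no match needed
  Position 2 ('a'): matches sub[0] = 'a'
  Position 3 ('b'): matches sub[1] = 'b'
  Position 4 ('d'): no match needed
  Position 5 ('a'): no match needed
  Position 6 ('d'): no match needed
  Position 7 ('a'): no match needed
  Position 8 ('c'): no match needed
  Position 9 ('d'): no match needed
Only matched 2/4 characters => not a subsequence

0


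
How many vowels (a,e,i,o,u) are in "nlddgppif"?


Input: nlddgppif
Checking each character:
  'n' at position 0: consonant
  'l' at position 1: consonant
  'd' at position 2: consonant
  'd' at position 3: consonant
  'g' at position 4: consonant
  'p' at position 5: consonant
  'p' at position 6: consonant
  'i' at position 7: vowel (running total: 1)
  'f' at position 8: consonant
Total vowels: 1

1


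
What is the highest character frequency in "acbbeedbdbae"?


Input: acbbeedbdbae
Character counts:
  'a': 2
  'b': 4
  'c': 1
  'd': 2
  'e': 3
Maximum frequency: 4

4


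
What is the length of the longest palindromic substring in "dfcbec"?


Input: "dfcbec"
Checking substrings for palindromes:
  No multi-char palindromic substrings found
Longest palindromic substring: "d" with length 1

1


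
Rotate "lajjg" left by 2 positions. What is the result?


Input: "lajjg", rotate left by 2
First 2 characters: "la"
Remaining characters: "jjg"
Concatenate remaining + first: "jjg" + "la" = "jjgla"

jjgla


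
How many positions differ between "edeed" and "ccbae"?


Comparing "edeed" and "ccbae" position by position:
  Position 0: 'e' vs 'c' => DIFFER
  Position 1: 'd' vs 'c' => DIFFER
  Position 2: 'e' vs 'b' => DIFFER
  Position 3: 'e' vs 'a' => DIFFER
  Position 4: 'd' vs 'e' => DIFFER
Positions that differ: 5

5


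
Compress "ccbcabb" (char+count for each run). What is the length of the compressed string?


Input: ccbcabb
Runs:
  'c' x 2 => "c2"
  'b' x 1 => "b1"
  'c' x 1 => "c1"
  'a' x 1 => "a1"
  'b' x 2 => "b2"
Compressed: "c2b1c1a1b2"
Compressed length: 10

10


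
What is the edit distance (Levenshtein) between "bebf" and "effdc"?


Computing edit distance: "bebf" -> "effdc"
DP table:
           e    f    f    d    c
      0    1    2    3    4    5
  b   1    1    2    3    4    5
  e   2    1    2    3    4    5
  b   3    2    2    3    4    5
  f   4    3    2    2    3    4
Edit distance = dp[4][5] = 4

4


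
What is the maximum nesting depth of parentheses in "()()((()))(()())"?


Input: "()()((()))(()())"
Tracking depth:
  Position 0 '(': depth becomes 1
  Position 1 ')': depth becomes 0
  Position 2 '(': depth becomes 1
  Position 3 ')': depth becomes 0
  Position 4 '(': depth becomes 1
  Position 5 '(': depth becomes 2
  Position 6 '(': depth becomes 3
  Position 7 ')': depth becomes 2
  Position 8 ')': depth becomes 1
  Position 9 ')': depth becomes 0
  Position 10 '(': depth becomes 1
  Position 11 '(': depth becomes 2
  Position 12 ')': depth becomes 1
  Position 13 '(': depth becomes 2
  Position 14 ')': depth becomes 1
  Position 15 ')': depth becomes 0
Maximum depth reached: 3

3


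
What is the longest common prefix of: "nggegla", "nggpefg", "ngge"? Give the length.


Words: nggegla, nggpefg, ngge
  Position 0: all 'n' => match
  Position 1: all 'g' => match
  Position 2: all 'g' => match
  Position 3: ('e', 'p', 'e') => mismatch, stop
LCP = "ngg" (length 3)

3


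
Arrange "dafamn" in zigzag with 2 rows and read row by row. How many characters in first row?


Zigzag "dafamn" into 2 rows:
Placing characters:
  'd' => row 0
  'a' => row 1
  'f' => row 0
  'a' => row 1
  'm' => row 0
  'n' => row 1
Rows:
  Row 0: "dfm"
  Row 1: "aan"
First row length: 3

3


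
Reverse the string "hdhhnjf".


Input: hdhhnjf
Reading characters right to left:
  Position 6: 'f'
  Position 5: 'j'
  Position 4: 'n'
  Position 3: 'h'
  Position 2: 'h'
  Position 1: 'd'
  Position 0: 'h'
Reversed: fjnhhdh

fjnhhdh


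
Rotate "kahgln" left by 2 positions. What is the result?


Input: "kahgln", rotate left by 2
First 2 characters: "ka"
Remaining characters: "hgln"
Concatenate remaining + first: "hgln" + "ka" = "hglnka"

hglnka


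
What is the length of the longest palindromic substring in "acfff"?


Input: "acfff"
Checking substrings for palindromes:
  [2:5] "fff" (len 3) => palindrome
  [2:4] "ff" (len 2) => palindrome
  [3:5] "ff" (len 2) => palindrome
Longest palindromic substring: "fff" with length 3

3


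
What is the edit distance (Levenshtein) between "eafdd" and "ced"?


Computing edit distance: "eafdd" -> "ced"
DP table:
           c    e    d
      0    1    2    3
  e   1    1    1    2
  a   2    2    2    2
  f   3    3    3    3
  d   4    4    4    3
  d   5    5    5    4
Edit distance = dp[5][3] = 4

4


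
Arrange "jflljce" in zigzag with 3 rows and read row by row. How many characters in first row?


Zigzag "jflljce" into 3 rows:
Placing characters:
  'j' => row 0
  'f' => row 1
  'l' => row 2
  'l' => row 1
  'j' => row 0
  'c' => row 1
  'e' => row 2
Rows:
  Row 0: "jj"
  Row 1: "flc"
  Row 2: "le"
First row length: 2

2


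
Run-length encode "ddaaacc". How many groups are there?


Input: ddaaacc
Scanning for consecutive runs:
  Group 1: 'd' x 2 (positions 0-1)
  Group 2: 'a' x 3 (positions 2-4)
  Group 3: 'c' x 2 (positions 5-6)
Total groups: 3

3


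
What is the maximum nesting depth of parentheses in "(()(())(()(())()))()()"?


Input: "(()(())(()(())()))()()"
Tracking depth:
  Position 0 '(': depth becomes 1
  Position 1 '(': depth becomes 2
  Position 2 ')': depth becomes 1
  Position 3 '(': depth becomes 2
  Position 4 '(': depth becomes 3
  Position 5 ')': depth becomes 2
  Position 6 ')': depth becomes 1
  Position 7 '(': depth becomes 2
  Position 8 '(': depth becomes 3
  Position 9 ')': depth becomes 2
  Position 10 '(': depth becomes 3
  Position 11 '(': depth becomes 4
  Position 12 ')': depth becomes 3
  Position 13 ')': depth becomes 2
  Position 14 '(': depth becomes 3
  Position 15 ')': depth becomes 2
  Position 16 ')': depth becomes 1
  Position 17 ')': depth becomes 0
  Position 18 '(': depth becomes 1
  Position 19 ')': depth becomes 0
  Position 20 '(': depth becomes 1
  Position 21 ')': depth becomes 0
Maximum depth reached: 4

4


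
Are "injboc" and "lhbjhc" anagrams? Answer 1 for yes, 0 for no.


Strings: "injboc", "lhbjhc"
Sorted first:  bcijno
Sorted second: bchhjl
Differ at position 2: 'i' vs 'h' => not anagrams

0


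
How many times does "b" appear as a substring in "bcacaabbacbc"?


Searching for "b" in "bcacaabbacbc"
Scanning each position:
  Position 0: "b" => MATCH
  Position 1: "c" => no
  Position 2: "a" => no
  Position 3: "c" => no
  Position 4: "a" => no
  Position 5: "a" => no
  Position 6: "b" => MATCH
  Position 7: "b" => MATCH
  Position 8: "a" => no
  Position 9: "c" => no
  Position 10: "b" => MATCH
  Position 11: "c" => no
Total occurrences: 4

4


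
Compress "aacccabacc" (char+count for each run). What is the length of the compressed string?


Input: aacccabacc
Runs:
  'a' x 2 => "a2"
  'c' x 3 => "c3"
  'a' x 1 => "a1"
  'b' x 1 => "b1"
  'a' x 1 => "a1"
  'c' x 2 => "c2"
Compressed: "a2c3a1b1a1c2"
Compressed length: 12

12


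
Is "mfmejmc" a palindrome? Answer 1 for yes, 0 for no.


Input: mfmejmc
Reversed: cmjemfm
  Compare pos 0 ('m') with pos 6 ('c'): MISMATCH
  Compare pos 1 ('f') with pos 5 ('m'): MISMATCH
  Compare pos 2 ('m') with pos 4 ('j'): MISMATCH
Result: not a palindrome

0


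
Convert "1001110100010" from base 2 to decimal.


Input: "1001110100010" in base 2
Positional expansion:
  Digit '1' (value 1) x 2^12 = 4096
  Digit '0' (value 0) x 2^11 = 0
  Digit '0' (value 0) x 2^10 = 0
  Digit '1' (value 1) x 2^9 = 512
  Digit '1' (value 1) x 2^8 = 256
  Digit '1' (value 1) x 2^7 = 128
  Digit '0' (value 0) x 2^6 = 0
  Digit '1' (value 1) x 2^5 = 32
  Digit '0' (value 0) x 2^4 = 0
  Digit '0' (value 0) x 2^3 = 0
  Digit '0' (value 0) x 2^2 = 0
  Digit '1' (value 1) x 2^1 = 2
  Digit '0' (value 0) x 2^0 = 0
Sum = 5026

5026


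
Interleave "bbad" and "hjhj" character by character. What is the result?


Interleaving "bbad" and "hjhj":
  Position 0: 'b' from first, 'h' from second => "bh"
  Position 1: 'b' from first, 'j' from second => "bj"
  Position 2: 'a' from first, 'h' from second => "ah"
  Position 3: 'd' from first, 'j' from second => "dj"
Result: bhbjahdj

bhbjahdj


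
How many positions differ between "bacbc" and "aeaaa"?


Comparing "bacbc" and "aeaaa" position by position:
  Position 0: 'b' vs 'a' => DIFFER
  Position 1: 'a' vs 'e' => DIFFER
  Position 2: 'c' vs 'a' => DIFFER
  Position 3: 'b' vs 'a' => DIFFER
  Position 4: 'c' vs 'a' => DIFFER
Positions that differ: 5

5


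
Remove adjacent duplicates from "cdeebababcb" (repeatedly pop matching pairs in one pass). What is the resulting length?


Input: cdeebababcb
Stack-based adjacent duplicate removal:
  Read 'c': push. Stack: c
  Read 'd': push. Stack: cd
  Read 'e': push. Stack: cde
  Read 'e': matches stack top 'e' => pop. Stack: cd
  Read 'b': push. Stack: cdb
  Read 'a': push. Stack: cdba
  Read 'b': push. Stack: cdbab
  Read 'a': push. Stack: cdbaba
  Read 'b': push. Stack: cdbabab
  Read 'c': push. Stack: cdbababc
  Read 'b': push. Stack: cdbababcb
Final stack: "cdbababcb" (length 9)

9


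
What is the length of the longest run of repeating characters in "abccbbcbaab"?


Input: "abccbbcbaab"
Scanning for longest run:
  Position 1 ('b'): new char, reset run to 1
  Position 2 ('c'): new char, reset run to 1
  Position 3 ('c'): continues run of 'c', length=2
  Position 4 ('b'): new char, reset run to 1
  Position 5 ('b'): continues run of 'b', length=2
  Position 6 ('c'): new char, reset run to 1
  Position 7 ('b'): new char, reset run to 1
  Position 8 ('a'): new char, reset run to 1
  Position 9 ('a'): continues run of 'a', length=2
  Position 10 ('b'): new char, reset run to 1
Longest run: 'c' with length 2

2


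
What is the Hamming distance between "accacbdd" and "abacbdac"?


Comparing "accacbdd" and "abacbdac" position by position:
  Position 0: 'a' vs 'a' => same
  Position 1: 'c' vs 'b' => differ
  Position 2: 'c' vs 'a' => differ
  Position 3: 'a' vs 'c' => differ
  Position 4: 'c' vs 'b' => differ
  Position 5: 'b' vs 'd' => differ
  Position 6: 'd' vs 'a' => differ
  Position 7: 'd' vs 'c' => differ
Total differences (Hamming distance): 7

7


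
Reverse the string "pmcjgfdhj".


Input: pmcjgfdhj
Reading characters right to left:
  Position 8: 'j'
  Position 7: 'h'
  Position 6: 'd'
  Position 5: 'f'
  Position 4: 'g'
  Position 3: 'j'
  Position 2: 'c'
  Position 1: 'm'
  Position 0: 'p'
Reversed: jhdfgjcmp

jhdfgjcmp


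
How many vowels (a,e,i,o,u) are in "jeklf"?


Input: jeklf
Checking each character:
  'j' at position 0: consonant
  'e' at position 1: vowel (running total: 1)
  'k' at position 2: consonant
  'l' at position 3: consonant
  'f' at position 4: consonant
Total vowels: 1

1


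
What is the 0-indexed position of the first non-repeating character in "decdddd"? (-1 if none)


Input: decdddd
Character frequencies:
  'c': 1
  'd': 5
  'e': 1
Scanning left to right for freq == 1:
  Position 0 ('d'): freq=5, skip
  Position 1 ('e'): unique! => answer = 1

1


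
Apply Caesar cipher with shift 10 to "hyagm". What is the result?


Caesar cipher: shift "hyagm" by 10
  'h' (pos 7) + 10 = pos 17 = 'r'
  'y' (pos 24) + 10 = pos 8 = 'i'
  'a' (pos 0) + 10 = pos 10 = 'k'
  'g' (pos 6) + 10 = pos 16 = 'q'
  'm' (pos 12) + 10 = pos 22 = 'w'
Result: rikqw

rikqw


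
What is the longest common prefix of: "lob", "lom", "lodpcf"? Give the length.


Words: lob, lom, lodpcf
  Position 0: all 'l' => match
  Position 1: all 'o' => match
  Position 2: ('b', 'm', 'd') => mismatch, stop
LCP = "lo" (length 2)

2


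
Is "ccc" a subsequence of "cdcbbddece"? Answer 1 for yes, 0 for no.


Check if "ccc" is a subsequence of "cdcbbddece"
Greedy scan:
  Position 0 ('c'): matches sub[0] = 'c'
  Position 1 ('d'): no match needed
  Position 2 ('c'): matches sub[1] = 'c'
  Position 3 ('b'): no match needed
  Position 4 ('b'): no match needed
  Position 5 ('d'): no match needed
  Position 6 ('d'): no match needed
  Position 7 ('e'): no match needed
  Position 8 ('c'): matches sub[2] = 'c'
  Position 9 ('e'): no match needed
All 3 characters matched => is a subsequence

1


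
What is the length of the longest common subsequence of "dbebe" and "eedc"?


LCS of "dbebe" and "eedc"
DP table:
           e    e    d    c
      0    0    0    0    0
  d   0    0    0    1    1
  b   0    0    0    1    1
  e   0    1    1    1    1
  b   0    1    1    1    1
  e   0    1    2    2    2
LCS length = dp[5][4] = 2

2


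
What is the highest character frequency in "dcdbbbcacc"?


Input: dcdbbbcacc
Character counts:
  'a': 1
  'b': 3
  'c': 4
  'd': 2
Maximum frequency: 4

4


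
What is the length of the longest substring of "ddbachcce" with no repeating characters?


Input: "ddbachcce"
Sliding window (track last position of each char):
  Position 0 ('d'): window [0,0] length 1 -- new best
  Position 1 ('d'): repeat (last at 0), move window start to 1
  Position 1 ('d'): window [1,1] length 1
  Position 2 ('b'): window [1,2] length 2 -- new best
  Position 3 ('a'): window [1,3] length 3 -- new best
  Position 4 ('c'): window [1,4] length 4 -- new best
  Position 5 ('h'): window [1,5] length 5 -- new best
  Position 6 ('c'): repeat (last at 4), move window start to 5
  Position 6 ('c'): window [5,6] length 2
  Position 7 ('c'): repeat (last at 6), move window start to 7
  Position 7 ('c'): window [7,7] length 1
  Position 8 ('e'): window [7,8] length 2
Longest substring with no repeats: "dbach" with length 5

5


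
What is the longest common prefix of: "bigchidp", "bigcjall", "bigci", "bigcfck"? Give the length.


Words: bigchidp, bigcjall, bigci, bigcfck
  Position 0: all 'b' => match
  Position 1: all 'i' => match
  Position 2: all 'g' => match
  Position 3: all 'c' => match
  Position 4: ('h', 'j', 'i', 'f') => mismatch, stop
LCP = "bigc" (length 4)

4


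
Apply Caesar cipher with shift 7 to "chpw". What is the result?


Caesar cipher: shift "chpw" by 7
  'c' (pos 2) + 7 = pos 9 = 'j'
  'h' (pos 7) + 7 = pos 14 = 'o'
  'p' (pos 15) + 7 = pos 22 = 'w'
  'w' (pos 22) + 7 = pos 3 = 'd'
Result: jowd

jowd


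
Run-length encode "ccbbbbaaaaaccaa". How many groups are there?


Input: ccbbbbaaaaaccaa
Scanning for consecutive runs:
  Group 1: 'c' x 2 (positions 0-1)
  Group 2: 'b' x 4 (positions 2-5)
  Group 3: 'a' x 5 (positions 6-10)
  Group 4: 'c' x 2 (positions 11-12)
  Group 5: 'a' x 2 (positions 13-14)
Total groups: 5

5


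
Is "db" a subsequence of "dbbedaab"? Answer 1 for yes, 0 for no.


Check if "db" is a subsequence of "dbbedaab"
Greedy scan:
  Position 0 ('d'): matches sub[0] = 'd'
  Position 1 ('b'): matches sub[1] = 'b'
  Position 2 ('b'): no match needed
  Position 3 ('e'): no match needed
  Position 4 ('d'): no match needed
  Position 5 ('a'): no match needed
  Position 6 ('a'): no match needed
  Position 7 ('b'): no match needed
All 2 characters matched => is a subsequence

1


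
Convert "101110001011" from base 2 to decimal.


Input: "101110001011" in base 2
Positional expansion:
  Digit '1' (value 1) x 2^11 = 2048
  Digit '0' (value 0) x 2^10 = 0
  Digit '1' (value 1) x 2^9 = 512
  Digit '1' (value 1) x 2^8 = 256
  Digit '1' (value 1) x 2^7 = 128
  Digit '0' (value 0) x 2^6 = 0
  Digit '0' (value 0) x 2^5 = 0
  Digit '0' (value 0) x 2^4 = 0
  Digit '1' (value 1) x 2^3 = 8
  Digit '0' (value 0) x 2^2 = 0
  Digit '1' (value 1) x 2^1 = 2
  Digit '1' (value 1) x 2^0 = 1
Sum = 2955

2955


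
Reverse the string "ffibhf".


Input: ffibhf
Reading characters right to left:
  Position 5: 'f'
  Position 4: 'h'
  Position 3: 'b'
  Position 2: 'i'
  Position 1: 'f'
  Position 0: 'f'
Reversed: fhbiff

fhbiff


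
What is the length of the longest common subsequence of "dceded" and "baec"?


LCS of "dceded" and "baec"
DP table:
           b    a    e    c
      0    0    0    0    0
  d   0    0    0    0    0
  c   0    0    0    0    1
  e   0    0    0    1    1
  d   0    0    0    1    1
  e   0    0    0    1    1
  d   0    0    0    1    1
LCS length = dp[6][4] = 1

1


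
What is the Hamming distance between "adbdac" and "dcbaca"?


Comparing "adbdac" and "dcbaca" position by position:
  Position 0: 'a' vs 'd' => differ
  Position 1: 'd' vs 'c' => differ
  Position 2: 'b' vs 'b' => same
  Position 3: 'd' vs 'a' => differ
  Position 4: 'a' vs 'c' => differ
  Position 5: 'c' vs 'a' => differ
Total differences (Hamming distance): 5

5


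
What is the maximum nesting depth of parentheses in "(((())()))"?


Input: "(((())()))"
Tracking depth:
  Position 0 '(': depth becomes 1
  Position 1 '(': depth becomes 2
  Position 2 '(': depth becomes 3
  Position 3 '(': depth becomes 4
  Position 4 ')': depth becomes 3
  Position 5 ')': depth becomes 2
  Position 6 '(': depth becomes 3
  Position 7 ')': depth becomes 2
  Position 8 ')': depth becomes 1
  Position 9 ')': depth becomes 0
Maximum depth reached: 4

4


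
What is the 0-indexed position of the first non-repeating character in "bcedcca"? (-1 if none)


Input: bcedcca
Character frequencies:
  'a': 1
  'b': 1
  'c': 3
  'd': 1
  'e': 1
Scanning left to right for freq == 1:
  Position 0 ('b'): unique! => answer = 0

0


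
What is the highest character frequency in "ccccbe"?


Input: ccccbe
Character counts:
  'b': 1
  'c': 4
  'e': 1
Maximum frequency: 4

4


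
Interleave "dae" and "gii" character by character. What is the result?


Interleaving "dae" and "gii":
  Position 0: 'd' from first, 'g' from second => "dg"
  Position 1: 'a' from first, 'i' from second => "ai"
  Position 2: 'e' from first, 'i' from second => "ei"
Result: dgaiei

dgaiei


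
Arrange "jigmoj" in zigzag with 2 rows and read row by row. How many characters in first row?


Zigzag "jigmoj" into 2 rows:
Placing characters:
  'j' => row 0
  'i' => row 1
  'g' => row 0
  'm' => row 1
  'o' => row 0
  'j' => row 1
Rows:
  Row 0: "jgo"
  Row 1: "imj"
First row length: 3

3


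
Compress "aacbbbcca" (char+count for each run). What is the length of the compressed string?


Input: aacbbbcca
Runs:
  'a' x 2 => "a2"
  'c' x 1 => "c1"
  'b' x 3 => "b3"
  'c' x 2 => "c2"
  'a' x 1 => "a1"
Compressed: "a2c1b3c2a1"
Compressed length: 10

10


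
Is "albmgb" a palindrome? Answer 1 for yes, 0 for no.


Input: albmgb
Reversed: bgmbla
  Compare pos 0 ('a') with pos 5 ('b'): MISMATCH
  Compare pos 1 ('l') with pos 4 ('g'): MISMATCH
  Compare pos 2 ('b') with pos 3 ('m'): MISMATCH
Result: not a palindrome

0


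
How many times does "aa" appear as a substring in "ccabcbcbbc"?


Searching for "aa" in "ccabcbcbbc"
Scanning each position:
  Position 0: "cc" => no
  Position 1: "ca" => no
  Position 2: "ab" => no
  Position 3: "bc" => no
  Position 4: "cb" => no
  Position 5: "bc" => no
  Position 6: "cb" => no
  Position 7: "bb" => no
  Position 8: "bc" => no
Total occurrences: 0

0


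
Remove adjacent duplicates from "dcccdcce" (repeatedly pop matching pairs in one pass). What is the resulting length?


Input: dcccdcce
Stack-based adjacent duplicate removal:
  Read 'd': push. Stack: d
  Read 'c': push. Stack: dc
  Read 'c': matches stack top 'c' => pop. Stack: d
  Read 'c': push. Stack: dc
  Read 'd': push. Stack: dcd
  Read 'c': push. Stack: dcdc
  Read 'c': matches stack top 'c' => pop. Stack: dcd
  Read 'e': push. Stack: dcde
Final stack: "dcde" (length 4)

4


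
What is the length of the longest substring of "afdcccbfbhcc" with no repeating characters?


Input: "afdcccbfbhcc"
Sliding window (track last position of each char):
  Position 0 ('a'): window [0,0] length 1 -- new best
  Position 1 ('f'): window [0,1] length 2 -- new best
  Position 2 ('d'): window [0,2] length 3 -- new best
  Position 3 ('c'): window [0,3] length 4 -- new best
  Position 4 ('c'): repeat (last at 3), move window start to 4
  Position 4 ('c'): window [4,4] length 1
  Position 5 ('c'): repeat (last at 4), move window start to 5
  Position 5 ('c'): window [5,5] length 1
  Position 6 ('b'): window [5,6] length 2
  Position 7 ('f'): window [5,7] length 3
  Position 8 ('b'): repeat (last at 6), move window start to 7
  Position 8 ('b'): window [7,8] length 2
  Position 9 ('h'): window [7,9] length 3
  Position 10 ('c'): window [7,10] length 4
  Position 11 ('c'): repeat (last at 10), move window start to 11
  Position 11 ('c'): window [11,11] length 1
Longest substring with no repeats: "afdc" with length 4

4


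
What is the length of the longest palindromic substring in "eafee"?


Input: "eafee"
Checking substrings for palindromes:
  [3:5] "ee" (len 2) => palindrome
Longest palindromic substring: "ee" with length 2

2


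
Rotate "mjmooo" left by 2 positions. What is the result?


Input: "mjmooo", rotate left by 2
First 2 characters: "mj"
Remaining characters: "mooo"
Concatenate remaining + first: "mooo" + "mj" = "mooomj"

mooomj


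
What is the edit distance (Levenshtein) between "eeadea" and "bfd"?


Computing edit distance: "eeadea" -> "bfd"
DP table:
           b    f    d
      0    1    2    3
  e   1    1    2    3
  e   2    2    2    3
  a   3    3    3    3
  d   4    4    4    3
  e   5    5    5    4
  a   6    6    6    5
Edit distance = dp[6][3] = 5

5


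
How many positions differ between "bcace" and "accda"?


Comparing "bcace" and "accda" position by position:
  Position 0: 'b' vs 'a' => DIFFER
  Position 1: 'c' vs 'c' => same
  Position 2: 'a' vs 'c' => DIFFER
  Position 3: 'c' vs 'd' => DIFFER
  Position 4: 'e' vs 'a' => DIFFER
Positions that differ: 4

4


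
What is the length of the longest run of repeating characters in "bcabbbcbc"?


Input: "bcabbbcbc"
Scanning for longest run:
  Position 1 ('c'): new char, reset run to 1
  Position 2 ('a'): new char, reset run to 1
  Position 3 ('b'): new char, reset run to 1
  Position 4 ('b'): continues run of 'b', length=2
  Position 5 ('b'): continues run of 'b', length=3
  Position 6 ('c'): new char, reset run to 1
  Position 7 ('b'): new char, reset run to 1
  Position 8 ('c'): new char, reset run to 1
Longest run: 'b' with length 3

3


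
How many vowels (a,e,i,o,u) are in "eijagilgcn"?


Input: eijagilgcn
Checking each character:
  'e' at position 0: vowel (running total: 1)
  'i' at position 1: vowel (running total: 2)
  'j' at position 2: consonant
  'a' at position 3: vowel (running total: 3)
  'g' at position 4: consonant
  'i' at position 5: vowel (running total: 4)
  'l' at position 6: consonant
  'g' at position 7: consonant
  'c' at position 8: consonant
  'n' at position 9: consonant
Total vowels: 4

4


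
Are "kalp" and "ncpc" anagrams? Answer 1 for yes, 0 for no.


Strings: "kalp", "ncpc"
Sorted first:  aklp
Sorted second: ccnp
Differ at position 0: 'a' vs 'c' => not anagrams

0


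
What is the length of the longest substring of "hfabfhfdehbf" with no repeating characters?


Input: "hfabfhfdehbf"
Sliding window (track last position of each char):
  Position 0 ('h'): window [0,0] length 1 -- new best
  Position 1 ('f'): window [0,1] length 2 -- new best
  Position 2 ('a'): window [0,2] length 3 -- new best
  Position 3 ('b'): window [0,3] length 4 -- new best
  Position 4 ('f'): repeat (last at 1), move window start to 2
  Position 4 ('f'): window [2,4] length 3
  Position 5 ('h'): window [2,5] length 4
  Position 6 ('f'): repeat (last at 4), move window start to 5
  Position 6 ('f'): window [5,6] length 2
  Position 7 ('d'): window [5,7] length 3
  Position 8 ('e'): window [5,8] length 4
  Position 9 ('h'): repeat (last at 5), move window start to 6
  Position 9 ('h'): window [6,9] length 4
  Position 10 ('b'): window [6,10] length 5 -- new best
  Position 11 ('f'): repeat (last at 6), move window start to 7
  Position 11 ('f'): window [7,11] length 5
Longest substring with no repeats: "fdehb" with length 5

5


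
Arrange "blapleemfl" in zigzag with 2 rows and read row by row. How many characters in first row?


Zigzag "blapleemfl" into 2 rows:
Placing characters:
  'b' => row 0
  'l' => row 1
  'a' => row 0
  'p' => row 1
  'l' => row 0
  'e' => row 1
  'e' => row 0
  'm' => row 1
  'f' => row 0
  'l' => row 1
Rows:
  Row 0: "balef"
  Row 1: "lpeml"
First row length: 5

5


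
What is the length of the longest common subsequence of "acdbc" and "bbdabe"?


LCS of "acdbc" and "bbdabe"
DP table:
           b    b    d    a    b    e
      0    0    0    0    0    0    0
  a   0    0    0    0    1    1    1
  c   0    0    0    0    1    1    1
  d   0    0    0    1    1    1    1
  b   0    1    1    1    1    2    2
  c   0    1    1    1    1    2    2
LCS length = dp[5][6] = 2

2


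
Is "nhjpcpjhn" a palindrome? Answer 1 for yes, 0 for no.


Input: nhjpcpjhn
Reversed: nhjpcpjhn
  Compare pos 0 ('n') with pos 8 ('n'): match
  Compare pos 1 ('h') with pos 7 ('h'): match
  Compare pos 2 ('j') with pos 6 ('j'): match
  Compare pos 3 ('p') with pos 5 ('p'): match
Result: palindrome

1


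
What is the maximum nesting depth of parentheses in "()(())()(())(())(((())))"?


Input: "()(())()(())(())(((())))"
Tracking depth:
  Position 0 '(': depth becomes 1
  Position 1 ')': depth becomes 0
  Position 2 '(': depth becomes 1
  Position 3 '(': depth becomes 2
  Position 4 ')': depth becomes 1
  Position 5 ')': depth becomes 0
  Position 6 '(': depth becomes 1
  Position 7 ')': depth becomes 0
  Position 8 '(': depth becomes 1
  Position 9 '(': depth becomes 2
  Position 10 ')': depth becomes 1
  Position 11 ')': depth becomes 0
  Position 12 '(': depth becomes 1
  Position 13 '(': depth becomes 2
  Position 14 ')': depth becomes 1
  Position 15 ')': depth becomes 0
  Position 16 '(': depth becomes 1
  Position 17 '(': depth becomes 2
  Position 18 '(': depth becomes 3
  Position 19 '(': depth becomes 4
  Position 20 ')': depth becomes 3
  Position 21 ')': depth becomes 2
  Position 22 ')': depth becomes 1
  Position 23 ')': depth becomes 0
Maximum depth reached: 4

4


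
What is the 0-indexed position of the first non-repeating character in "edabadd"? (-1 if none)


Input: edabadd
Character frequencies:
  'a': 2
  'b': 1
  'd': 3
  'e': 1
Scanning left to right for freq == 1:
  Position 0 ('e'): unique! => answer = 0

0


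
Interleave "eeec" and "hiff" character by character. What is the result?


Interleaving "eeec" and "hiff":
  Position 0: 'e' from first, 'h' from second => "eh"
  Position 1: 'e' from first, 'i' from second => "ei"
  Position 2: 'e' from first, 'f' from second => "ef"
  Position 3: 'c' from first, 'f' from second => "cf"
Result: eheiefcf

eheiefcf


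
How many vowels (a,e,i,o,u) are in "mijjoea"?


Input: mijjoea
Checking each character:
  'm' at position 0: consonant
  'i' at position 1: vowel (running total: 1)
  'j' at position 2: consonant
  'j' at position 3: consonant
  'o' at position 4: vowel (running total: 2)
  'e' at position 5: vowel (running total: 3)
  'a' at position 6: vowel (running total: 4)
Total vowels: 4

4


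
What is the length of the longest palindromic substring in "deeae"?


Input: "deeae"
Checking substrings for palindromes:
  [2:5] "eae" (len 3) => palindrome
  [1:3] "ee" (len 2) => palindrome
Longest palindromic substring: "eae" with length 3

3


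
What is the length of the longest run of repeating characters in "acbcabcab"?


Input: "acbcabcab"
Scanning for longest run:
  Position 1 ('c'): new char, reset run to 1
  Position 2 ('b'): new char, reset run to 1
  Position 3 ('c'): new char, reset run to 1
  Position 4 ('a'): new char, reset run to 1
  Position 5 ('b'): new char, reset run to 1
  Position 6 ('c'): new char, reset run to 1
  Position 7 ('a'): new char, reset run to 1
  Position 8 ('b'): new char, reset run to 1
Longest run: 'a' with length 1

1


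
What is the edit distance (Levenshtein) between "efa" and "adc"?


Computing edit distance: "efa" -> "adc"
DP table:
           a    d    c
      0    1    2    3
  e   1    1    2    3
  f   2    2    2    3
  a   3    2    3    3
Edit distance = dp[3][3] = 3

3


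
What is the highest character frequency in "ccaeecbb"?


Input: ccaeecbb
Character counts:
  'a': 1
  'b': 2
  'c': 3
  'e': 2
Maximum frequency: 3

3


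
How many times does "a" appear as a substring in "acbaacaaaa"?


Searching for "a" in "acbaacaaaa"
Scanning each position:
  Position 0: "a" => MATCH
  Position 1: "c" => no
  Position 2: "b" => no
  Position 3: "a" => MATCH
  Position 4: "a" => MATCH
  Position 5: "c" => no
  Position 6: "a" => MATCH
  Position 7: "a" => MATCH
  Position 8: "a" => MATCH
  Position 9: "a" => MATCH
Total occurrences: 7

7


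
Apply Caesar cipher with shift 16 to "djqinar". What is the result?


Caesar cipher: shift "djqinar" by 16
  'd' (pos 3) + 16 = pos 19 = 't'
  'j' (pos 9) + 16 = pos 25 = 'z'
  'q' (pos 16) + 16 = pos 6 = 'g'
  'i' (pos 8) + 16 = pos 24 = 'y'
  'n' (pos 13) + 16 = pos 3 = 'd'
  'a' (pos 0) + 16 = pos 16 = 'q'
  'r' (pos 17) + 16 = pos 7 = 'h'
Result: tzgydqh

tzgydqh


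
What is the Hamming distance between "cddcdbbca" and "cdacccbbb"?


Comparing "cddcdbbca" and "cdacccbbb" position by position:
  Position 0: 'c' vs 'c' => same
  Position 1: 'd' vs 'd' => same
  Position 2: 'd' vs 'a' => differ
  Position 3: 'c' vs 'c' => same
  Position 4: 'd' vs 'c' => differ
  Position 5: 'b' vs 'c' => differ
  Position 6: 'b' vs 'b' => same
  Position 7: 'c' vs 'b' => differ
  Position 8: 'a' vs 'b' => differ
Total differences (Hamming distance): 5

5


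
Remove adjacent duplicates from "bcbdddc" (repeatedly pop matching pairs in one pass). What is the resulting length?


Input: bcbdddc
Stack-based adjacent duplicate removal:
  Read 'b': push. Stack: b
  Read 'c': push. Stack: bc
  Read 'b': push. Stack: bcb
  Read 'd': push. Stack: bcbd
  Read 'd': matches stack top 'd' => pop. Stack: bcb
  Read 'd': push. Stack: bcbd
  Read 'c': push. Stack: bcbdc
Final stack: "bcbdc" (length 5)

5
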